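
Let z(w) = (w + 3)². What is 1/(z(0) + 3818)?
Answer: 1/3827 ≈ 0.00026130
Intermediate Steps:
z(w) = (3 + w)²
1/(z(0) + 3818) = 1/((3 + 0)² + 3818) = 1/(3² + 3818) = 1/(9 + 3818) = 1/3827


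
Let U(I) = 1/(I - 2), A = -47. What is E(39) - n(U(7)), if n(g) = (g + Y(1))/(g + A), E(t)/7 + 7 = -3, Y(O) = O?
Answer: -2729/39 ≈ -69.974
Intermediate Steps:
E(t) = -70 (E(t) = -49 + 7*(-3) = -49 - 21 = -70)
U(I) = 1/(-2 + I)
n(g) = (1 + g)/(-47 + g) (n(g) = (g + 1)/(g - 47) = (1 + g)/(-47 + g))
E(39) - n(U(7)) = -70 - (1 + 1/(-2 + 7))/(-47 + 1/(-2 + 7)) = -70 - (1 + 1/5)/(-47 + 1/5) = -70 - 6/((-234/5)*5) = -70 - (-5)*6/(234*5) = -70 - 1*(-1/39) = -70 + 1/39 = -2729/39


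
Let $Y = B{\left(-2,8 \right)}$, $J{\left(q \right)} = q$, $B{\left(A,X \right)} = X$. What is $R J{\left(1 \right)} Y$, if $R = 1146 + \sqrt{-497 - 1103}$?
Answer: $9168 + 320 i \approx 9168.0 + 320.0 i$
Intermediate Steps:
$Y = 8$
$R = 1146 + 40 i$ ($R = 1146 + \sqrt{-1600} = 1146 + 40 i \approx 1146.0 + 40.0 i$)
$R J{\left(1 \right)} Y = \left(1146 + 40 i\right) 1 \cdot 8 = \left(1146 + 40 i\right) 8 = 9168 + 320 i$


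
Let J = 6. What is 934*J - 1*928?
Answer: 4676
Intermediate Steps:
934*J - 1*928 = 934*6 - 1*928 = 5604 - 928 = 4676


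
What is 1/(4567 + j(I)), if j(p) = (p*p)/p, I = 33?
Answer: 1/4600 ≈ 0.00021739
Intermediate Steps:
j(p) = p (j(p) = p²/p = p)
1/(4567 + j(I)) = 1/(4567 + 33) = 1/4600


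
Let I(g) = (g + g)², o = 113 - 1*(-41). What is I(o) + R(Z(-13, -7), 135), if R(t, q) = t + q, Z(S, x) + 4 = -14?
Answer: 94981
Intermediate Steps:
o = 154 (o = 113 + 41 = 154)
Z(S, x) = -18 (Z(S, x) = -4 - 14 = -18)
I(g) = 4*g² (I(g) = (2*g)² = 4*g²)
R(t, q) = q + t
I(o) + R(Z(-13, -7), 135) = 4*154² + (135 - 18) = 4*23716 + 117 = 94864 + 117 = 94981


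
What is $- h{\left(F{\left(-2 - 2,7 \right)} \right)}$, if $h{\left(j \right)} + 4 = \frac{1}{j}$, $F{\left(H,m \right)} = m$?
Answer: $\frac{27}{7} \approx 3.8571$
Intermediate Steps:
$h{\left(j \right)} = -4 + \frac{1}{j}$
$- h{\left(F{\left(-2 - 2,7 \right)} \right)} = - (-4 + \frac{1}{7}) = \left(-1\right) \left(- \frac{27}{7}\right) = \frac{27}{7}$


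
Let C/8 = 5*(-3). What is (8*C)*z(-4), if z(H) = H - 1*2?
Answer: 5760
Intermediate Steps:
z(H) = -2 + H (z(H) = H - 2 = -2 + H)
C = -120 (C = 8*(5*(-3)) = 8*(-15) = -120)
(8*C)*z(-4) = (8*(-120))*(-2 - 4) = -960*(-6) = 5760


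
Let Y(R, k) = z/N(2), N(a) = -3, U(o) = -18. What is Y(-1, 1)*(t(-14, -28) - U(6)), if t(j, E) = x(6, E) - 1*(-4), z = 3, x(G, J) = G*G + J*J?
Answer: -842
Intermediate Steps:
x(G, J) = G² + J²
t(j, E) = 40 + E² (t(j, E) = (6² + E²) - 1*(-4) = (36 + E²) + 4 = 40 + E²)
Y(R, k) = -1 (Y(R, k) = 3/(-3) = 3*(-⅓) = -1)
Y(-1, 1)*(t(-14, -28) - U(6)) = -((40 + (-28)²) - 1*(-18)) = -((40 + 784) + 18) = -(824 + 18) = -1*842 = -842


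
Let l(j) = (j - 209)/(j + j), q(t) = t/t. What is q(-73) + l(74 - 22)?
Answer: -53/104 ≈ -0.50961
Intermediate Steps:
q(t) = 1
l(j) = (-209 + j)/(2*j) (l(j) = (-209 + j)/((2*j)) = (-209 + j)*(1/(2*j)) = (-209 + j)/(2*j))
q(-73) + l(74 - 22) = 1 + (-209 + (74 - 22))/(2*(74 - 22)) = 1 + (½)*(-209 + 52)/52 = 1 + (½)*(1/52)*(-157) = 1 - 157/104 = -53/104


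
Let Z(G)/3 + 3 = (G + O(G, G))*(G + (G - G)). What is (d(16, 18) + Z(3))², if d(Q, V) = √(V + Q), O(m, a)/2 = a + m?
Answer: (126 + √34)² ≈ 17379.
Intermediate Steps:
O(m, a) = 2*a + 2*m (O(m, a) = 2*(a + m) = 2*a + 2*m)
Z(G) = -9 + 15*G² (Z(G) = -9 + 3*((G + (2*G + 2*G))*(G + (G - G))) = -9 + 3*((G + 4*G)*(G + 0)) = -9 + 3*((5*G)*G) = -9 + 3*(5*G²) = -9 + 15*G²)
d(Q, V) = √(Q + V)
(d(16, 18) + Z(3))² = (√(16 + 18) + (-9 + 15*3²))² = (√34 + (-9 + 15*9))² = (√34 + (-9 + 135))² = (√34 + 126)² = (126 + √34)²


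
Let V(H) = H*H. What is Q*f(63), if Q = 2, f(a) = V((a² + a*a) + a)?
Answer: 128032002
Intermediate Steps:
V(H) = H²
f(a) = (a + 2*a²)² (f(a) = ((a² + a*a) + a)² = ((a² + a²) + a)² = (2*a² + a)² = (a + 2*a²)²)
Q*f(63) = 2*(63²*(1 + 2*63)²) = 2*(3969*(1 + 126)²) = 2*(3969*127²) = 2*(3969*16129) = 2*64016001 = 128032002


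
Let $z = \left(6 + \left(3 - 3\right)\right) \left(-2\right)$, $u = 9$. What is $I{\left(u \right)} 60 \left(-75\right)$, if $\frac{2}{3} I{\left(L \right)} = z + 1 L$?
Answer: $20250$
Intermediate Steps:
$z = -12$ ($z = \left(6 + \left(3 - 3\right)\right) \left(-2\right) = \left(6 + 0\right) \left(-2\right) = 6 \left(-2\right) = -12$)
$I{\left(L \right)} = -18 + \frac{3 L}{2}$ ($I{\left(L \right)} = \frac{3 \left(-12 + 1 L\right)}{2} = \frac{3 \left(-12 + L\right)}{2} = -18 + \frac{3 L}{2}$)
$I{\left(u \right)} 60 \left(-75\right) = \left(-18 + \frac{3}{2} \cdot 9\right) 60 \left(-75\right) = \left(-18 + \frac{27}{2}\right) 60 \left(-75\right) = \left(- \frac{9}{2}\right) 60 \left(-75\right) = \left(-270\right) \left(-75\right) = 20250$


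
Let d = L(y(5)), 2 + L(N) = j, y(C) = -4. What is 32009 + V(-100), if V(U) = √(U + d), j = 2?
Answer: 32009 + 10*I ≈ 32009.0 + 10.0*I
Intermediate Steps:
L(N) = 0 (L(N) = -2 + 2 = 0)
d = 0
V(U) = √U (V(U) = √(U + 0) = √U)
32009 + V(-100) = 32009 + √(-100) = 32009 + 10*I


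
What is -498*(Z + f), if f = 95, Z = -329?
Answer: 116532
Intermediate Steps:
-498*(Z + f) = -498*(-329 + 95) = -498*(-234) = 116532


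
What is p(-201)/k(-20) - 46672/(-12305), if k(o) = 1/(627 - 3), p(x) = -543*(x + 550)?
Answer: -1455095341568/12305 ≈ -1.1825e+8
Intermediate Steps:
p(x) = -298650 - 543*x (p(x) = -543*(550 + x) = -298650 - 543*x)
k(o) = 1/624
p(-201)/k(-20) - 46672/(-12305) = (-298650 - 543*(-201))/(1/624) - 46672/(-12305) = (-298650 + 109143)*624 - 46672*(-1/12305) = -189507*624 + 46672/12305 = -118252368 + 46672/12305 = -1455095341568/12305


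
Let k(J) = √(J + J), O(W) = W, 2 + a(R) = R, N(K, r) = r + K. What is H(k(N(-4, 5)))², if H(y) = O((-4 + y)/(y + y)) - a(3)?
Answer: 9/4 + √2 ≈ 3.6642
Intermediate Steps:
N(K, r) = K + r
a(R) = -2 + R
k(J) = √2*√J (k(J) = √(2*J) = √2*√J)
H(y) = -1 + (-4 + y)/(2*y) (H(y) = (-4 + y)/(y + y) - (-2 + 3) = (-4 + y)/((2*y)) - 1*1 = (-4 + y)*(1/(2*y)) - 1 = (-4 + y)/(2*y) - 1 = -1 + (-4 + y)/(2*y))
H(k(N(-4, 5)))² = ((-4 - √2*√(-4 + 5))/(2*((√2*√(-4 + 5)))))² = ((-4 - √2*√1)/(2*((√2*√1))))² = ((-4 - √2)/(2*((√2*1))))² = ((-4 - √2)/(2*(√2)))² = ((√2/2)*(-4 - √2)/2)² = (√2*(-4 - √2)/4)² = (-4 - √2)²/8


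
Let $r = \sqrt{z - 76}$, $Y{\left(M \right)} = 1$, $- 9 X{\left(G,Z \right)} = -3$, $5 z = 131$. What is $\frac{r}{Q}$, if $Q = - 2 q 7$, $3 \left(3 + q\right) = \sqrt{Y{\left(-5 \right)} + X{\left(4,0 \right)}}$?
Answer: $\frac{9 i \sqrt{415}}{8365} + \frac{81 i \sqrt{1245}}{16730} \approx 0.19275 i$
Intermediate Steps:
$z = \frac{131}{5}$ ($z = \frac{1}{5} \cdot 131 = \frac{131}{5} \approx 26.2$)
$X{\left(G,Z \right)} = \frac{1}{3}$ ($X{\left(G,Z \right)} = \left(- \frac{1}{9}\right) \left(-3\right) = \frac{1}{3}$)
$q = -3 + \frac{2 \sqrt{3}}{9}$ ($q = -3 + \frac{\sqrt{1 + \frac{1}{3}}}{3} = -3 + \frac{\sqrt{\frac{4}{3}}}{3} = -3 + \frac{\frac{2}{3} \sqrt{3}}{3} = -3 + \frac{2 \sqrt{3}}{9} \approx -2.6151$)
$r = \frac{i \sqrt{1245}}{5}$ ($r = \sqrt{\frac{131}{5} - 76} = \sqrt{- \frac{249}{5}} = \frac{i \sqrt{1245}}{5} \approx 7.0569 i$)
$Q = 42 - \frac{28 \sqrt{3}}{9}$ ($Q = - 2 \left(-3 + \frac{2 \sqrt{3}}{9}\right) 7 = \left(6 - \frac{4 \sqrt{3}}{9}\right) 7 = 42 - \frac{28 \sqrt{3}}{9} \approx 36.611$)
$\frac{r}{Q} = \frac{\frac{1}{5} i \sqrt{1245}}{42 - \frac{28 \sqrt{3}}{9}} = \frac{i \sqrt{1245}}{5 \left(42 - \frac{28 \sqrt{3}}{9}\right)}$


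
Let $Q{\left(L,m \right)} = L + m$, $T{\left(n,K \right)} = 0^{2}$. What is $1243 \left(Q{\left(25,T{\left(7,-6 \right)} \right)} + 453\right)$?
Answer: $594154$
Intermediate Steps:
$T{\left(n,K \right)} = 0$
$1243 \left(Q{\left(25,T{\left(7,-6 \right)} \right)} + 453\right) = 1243 \left(\left(25 + 0\right) + 453\right) = 1243 \left(25 + 453\right) = 1243 \cdot 478 = 594154$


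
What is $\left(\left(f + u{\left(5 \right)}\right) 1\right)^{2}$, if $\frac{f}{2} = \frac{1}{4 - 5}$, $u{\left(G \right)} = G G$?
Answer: $529$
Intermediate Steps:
$u{\left(G \right)} = G^{2}$
$f = -2$ ($f = \frac{2}{4 - 5} = \frac{2}{-1} = 2 \left(-1\right) = -2$)
$\left(\left(f + u{\left(5 \right)}\right) 1\right)^{2} = \left(\left(-2 + 5^{2}\right) 1\right)^{2} = \left(\left(-2 + 25\right) 1\right)^{2} = \left(23 \cdot 1\right)^{2} = 23^{2} = 529$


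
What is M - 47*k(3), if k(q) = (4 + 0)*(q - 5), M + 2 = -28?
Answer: 346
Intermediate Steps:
M = -30 (M = -2 - 28 = -30)
k(q) = -20 + 4*q (k(q) = 4*(-5 + q) = -20 + 4*q)
M - 47*k(3) = -30 - 47*(-20 + 4*3) = -30 - 47*(-20 + 12) = -30 - 47*(-8) = -30 + 376 = 346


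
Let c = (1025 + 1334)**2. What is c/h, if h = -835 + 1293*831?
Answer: 5564881/1073648 ≈ 5.1832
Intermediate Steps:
h = 1073648 (h = -835 + 1074483 = 1073648)
c = 5564881 (c = 2359**2 = 5564881)
c/h = 5564881/1073648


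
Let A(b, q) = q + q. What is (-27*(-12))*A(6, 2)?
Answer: 1296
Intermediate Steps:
A(b, q) = 2*q
(-27*(-12))*A(6, 2) = (-27*(-12))*(2*2) = 324*4 = 1296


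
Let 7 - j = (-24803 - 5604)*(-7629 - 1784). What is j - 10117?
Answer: -286231201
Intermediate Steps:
j = -286221084 (j = 7 - (-24803 - 5604)*(-7629 - 1784) = 7 - (-30407)*(-9413) = 7 - 1*286221091 = 7 - 286221091 = -286221084)
j - 10117 = -286221084 - 10117 = -286231201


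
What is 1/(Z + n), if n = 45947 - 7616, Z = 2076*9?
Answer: 1/57015 ≈ 1.7539e-5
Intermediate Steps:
Z = 18684
n = 38331
1/(Z + n) = 1/(18684 + 38331) = 1/57015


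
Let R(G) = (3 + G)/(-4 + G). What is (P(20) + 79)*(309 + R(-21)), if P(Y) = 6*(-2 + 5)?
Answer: 751071/25 ≈ 30043.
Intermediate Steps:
P(Y) = 18 (P(Y) = 6*3 = 18)
R(G) = (3 + G)/(-4 + G)
(P(20) + 79)*(309 + R(-21)) = (18 + 79)*(309 + (3 - 21)/(-4 - 21)) = 97*(309 - 18/(-25)) = 97*(309 - 1/25*(-18)) = 97*(309 + 18/25) = 97*(7743/25) = 751071/25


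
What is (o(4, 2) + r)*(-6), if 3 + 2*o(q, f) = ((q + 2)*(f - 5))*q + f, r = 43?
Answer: -39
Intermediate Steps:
o(q, f) = -3/2 + f/2 + q*(-5 + f)*(2 + q)/2 (o(q, f) = -3/2 + (((q + 2)*(f - 5))*q + f)/2 = -3/2 + (((2 + q)*(-5 + f))*q + f)/2 = -3/2 + (((-5 + f)*(2 + q))*q + f)/2 = -3/2 + (q*(-5 + f)*(2 + q) + f)/2 = -3/2 + (f + q*(-5 + f)*(2 + q))/2 = -3/2 + (f/2 + q*(-5 + f)*(2 + q)/2) = -3/2 + f/2 + q*(-5 + f)*(2 + q)/2)
(o(4, 2) + r)*(-6) = ((-3/2 + (½)*2 - 5*4 - 5/2*4² + 2*4 + (½)*2*4²) + 43)*(-6) = ((-3/2 + 1 - 20 - 5/2*16 + 8 + (½)*2*16) + 43)*(-6) = ((-3/2 + 1 - 20 - 40 + 8 + 16) + 43)*(-6) = (-73/2 + 43)*(-6) = (13/2)*(-6) = -39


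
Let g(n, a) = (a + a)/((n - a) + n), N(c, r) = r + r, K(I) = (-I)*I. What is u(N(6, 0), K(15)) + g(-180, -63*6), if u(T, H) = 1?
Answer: -41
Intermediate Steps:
K(I) = -I**2
N(c, r) = 2*r
g(n, a) = 2*a/(-a + 2*n) (g(n, a) = (2*a)/(-a + 2*n) = 2*a/(-a + 2*n))
u(N(6, 0), K(15)) + g(-180, -63*6) = 1 - 2*(-63*6)/(-63*6 - 2*(-180)) = 1 - 2*(-378)/(-378 + 360) = 1 - 2*(-378)/(-18) = 1 - 2*(-378)*(-1/18) = 1 - 42 = -41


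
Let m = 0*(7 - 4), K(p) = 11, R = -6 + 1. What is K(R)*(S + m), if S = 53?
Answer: 583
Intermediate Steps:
R = -5
m = 0 (m = 0*3 = 0)
K(R)*(S + m) = 11*(53 + 0) = 11*53 = 583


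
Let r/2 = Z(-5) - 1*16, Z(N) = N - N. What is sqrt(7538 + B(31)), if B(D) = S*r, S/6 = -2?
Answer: sqrt(7922) ≈ 89.006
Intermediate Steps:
Z(N) = 0
r = -32 (r = 2*(0 - 1*16) = 2*(0 - 16) = 2*(-16) = -32)
S = -12 (S = 6*(-2) = -12)
B(D) = 384 (B(D) = -12*(-32) = 384)
sqrt(7538 + B(31)) = sqrt(7538 + 384) = sqrt(7922)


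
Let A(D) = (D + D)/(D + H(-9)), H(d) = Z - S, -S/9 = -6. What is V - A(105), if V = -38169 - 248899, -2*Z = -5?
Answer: -30716696/107 ≈ -2.8707e+5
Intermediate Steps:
S = 54 (S = -9*(-6) = 54)
Z = 5/2 (Z = -½*(-5) = 5/2 ≈ 2.5000)
H(d) = -103/2 (H(d) = 5/2 - 1*54 = 5/2 - 54 = -103/2)
A(D) = 2*D/(-103/2 + D) (A(D) = (D + D)/(D - 103/2) = (2*D)/(-103/2 + D) = 2*D/(-103/2 + D))
V = -287068
V - A(105) = -287068 - 4*105/(-103 + 2*105) = -287068 - 4*105/(-103 + 210) = -287068 - 4*105/107 = -287068 - 1*420/107 = -287068 - 420/107 = -30716696/107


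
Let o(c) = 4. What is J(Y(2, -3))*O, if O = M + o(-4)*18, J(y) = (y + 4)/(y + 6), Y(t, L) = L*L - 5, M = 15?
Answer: 348/5 ≈ 69.600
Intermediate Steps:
Y(t, L) = -5 + L² (Y(t, L) = L² - 5 = -5 + L²)
J(y) = (4 + y)/(6 + y)
O = 87 (O = 15 + 4*18 = 15 + 72 = 87)
J(Y(2, -3))*O = ((4 + (-5 + (-3)²))/(6 + (-5 + (-3)²)))*87 = ((4 + (-5 + 9))/(6 + (-5 + 9)))*87 = ((4 + 4)/(6 + 4))*87 = (8/10)*87 = ((⅒)*8)*87 = (⅘)*87 = 348/5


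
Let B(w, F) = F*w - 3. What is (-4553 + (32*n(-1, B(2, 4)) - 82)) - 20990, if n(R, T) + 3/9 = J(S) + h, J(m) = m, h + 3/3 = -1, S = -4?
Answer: -77483/3 ≈ -25828.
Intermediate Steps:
h = -2 (h = -1 - 1 = -2)
B(w, F) = -3 + F*w
n(R, T) = -19/3 (n(R, T) = -⅓ + (-4 - 2) = -⅓ - 6 = -19/3)
(-4553 + (32*n(-1, B(2, 4)) - 82)) - 20990 = (-4553 + (32*(-19/3) - 82)) - 20990 = (-4553 + (-608/3 - 82)) - 20990 = (-4553 - 854/3) - 20990 = -14513/3 - 20990 = -77483/3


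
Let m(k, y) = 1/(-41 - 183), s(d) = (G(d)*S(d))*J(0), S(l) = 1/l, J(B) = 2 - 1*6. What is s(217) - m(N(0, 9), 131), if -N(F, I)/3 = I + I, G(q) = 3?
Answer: -353/6944 ≈ -0.050835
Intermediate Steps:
J(B) = -4 (J(B) = 2 - 6 = -4)
N(F, I) = -6*I (N(F, I) = -3*(I + I) = -6*I)
s(d) = -12/d (s(d) = (3/d)*(-4) = -12/d)
m(k, y) = -1/224 (m(k, y) = 1/(-224) = -1/224)
s(217) - m(N(0, 9), 131) = -12/217 - 1*(-1/224) = -12*1/217 + 1/224 = -12/217 + 1/224 = -353/6944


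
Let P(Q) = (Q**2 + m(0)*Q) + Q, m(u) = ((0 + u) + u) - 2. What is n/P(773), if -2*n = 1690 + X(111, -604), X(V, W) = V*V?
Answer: -14011/1193512 ≈ -0.011739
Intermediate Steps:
m(u) = -2 + 2*u (m(u) = (u + u) - 2 = 2*u - 2 = -2 + 2*u)
X(V, W) = V**2
P(Q) = Q**2 - Q (P(Q) = (Q**2 + (-2 + 2*0)*Q) + Q = (Q**2 + (-2 + 0)*Q) + Q = (Q**2 - 2*Q) + Q = Q**2 - Q)
n = -14011/2 (n = -(1690 + 111**2)/2 = -(1690 + 12321)/2 = -1/2*14011 = -14011/2 ≈ -7005.5)
n/P(773) = -14011*1/(773*(-1 + 773))/2 = -14011/(2*(773*772)) = -14011/2/596756 = -14011/2*1/596756 = -14011/1193512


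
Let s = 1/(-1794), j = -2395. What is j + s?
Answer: -4296631/1794 ≈ -2395.0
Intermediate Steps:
s = -1/1794 ≈ -0.00055741
j + s = -2395 - 1/1794 = -4296631/1794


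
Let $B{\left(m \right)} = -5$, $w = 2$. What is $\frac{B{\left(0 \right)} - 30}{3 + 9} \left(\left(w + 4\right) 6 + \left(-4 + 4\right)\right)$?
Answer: $-105$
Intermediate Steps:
$\frac{B{\left(0 \right)} - 30}{3 + 9} \left(\left(w + 4\right) 6 + \left(-4 + 4\right)\right) = \frac{-5 - 30}{3 + 9} \left(\left(2 + 4\right) 6 + \left(-4 + 4\right)\right) = - \frac{35}{12} \left(6 \cdot 6 + 0\right) = \left(-35\right) \frac{1}{12} \left(36 + 0\right) = \left(- \frac{35}{12}\right) 36 = -105$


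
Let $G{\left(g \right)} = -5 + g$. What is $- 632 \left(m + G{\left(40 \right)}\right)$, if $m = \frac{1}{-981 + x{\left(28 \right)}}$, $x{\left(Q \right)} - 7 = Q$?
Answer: $- \frac{10462444}{473} \approx -22119.0$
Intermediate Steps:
$x{\left(Q \right)} = 7 + Q$
$m = - \frac{1}{946}$ ($m = \frac{1}{-981 + \left(7 + 28\right)} = \frac{1}{-981 + 35} = \frac{1}{-946} = - \frac{1}{946} \approx -0.0010571$)
$- 632 \left(m + G{\left(40 \right)}\right) = - 632 \left(- \frac{1}{946} + \left(-5 + 40\right)\right) = - 632 \left(- \frac{1}{946} + 35\right) = \left(-632\right) \frac{33109}{946} = - \frac{10462444}{473}$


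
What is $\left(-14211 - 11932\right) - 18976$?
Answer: $-45119$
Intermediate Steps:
$\left(-14211 - 11932\right) - 18976 = -26143 - 18976 = -45119$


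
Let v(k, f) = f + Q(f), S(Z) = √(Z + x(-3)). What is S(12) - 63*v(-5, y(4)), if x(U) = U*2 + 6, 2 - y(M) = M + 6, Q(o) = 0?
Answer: 504 + 2*√3 ≈ 507.46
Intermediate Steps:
y(M) = -4 - M (y(M) = 2 - (M + 6) = 2 - (6 + M) = 2 + (-6 - M) = -4 - M)
x(U) = 6 + 2*U (x(U) = 2*U + 6 = 6 + 2*U)
S(Z) = √Z (S(Z) = √(Z + (6 + 2*(-3))) = √(Z + (6 - 6)) = √(Z + 0) = √Z)
v(k, f) = f (v(k, f) = f + 0 = f)
S(12) - 63*v(-5, y(4)) = √12 - 63*(-4 - 1*4) = 2*√3 - 63*(-4 - 4) = 2*√3 - 63*(-8) = 2*√3 + 504 = 504 + 2*√3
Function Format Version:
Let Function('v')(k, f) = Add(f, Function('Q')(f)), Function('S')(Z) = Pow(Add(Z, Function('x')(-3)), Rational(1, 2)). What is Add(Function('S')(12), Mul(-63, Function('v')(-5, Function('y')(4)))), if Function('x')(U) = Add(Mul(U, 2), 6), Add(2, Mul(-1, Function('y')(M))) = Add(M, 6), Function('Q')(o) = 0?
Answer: Add(504, Mul(2, Pow(3, Rational(1, 2)))) ≈ 507.46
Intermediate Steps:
Function('y')(M) = Add(-4, Mul(-1, M)) (Function('y')(M) = Add(2, Mul(-1, Add(M, 6))) = Add(2, Mul(-1, Add(6, M))) = Add(2, Add(-6, Mul(-1, M))) = Add(-4, Mul(-1, M)))
Function('x')(U) = Add(6, Mul(2, U)) (Function('x')(U) = Add(Mul(2, U), 6) = Add(6, Mul(2, U)))
Function('S')(Z) = Pow(Z, Rational(1, 2)) (Function('S')(Z) = Pow(Add(Z, Add(6, Mul(2, -3))), Rational(1, 2)) = Pow(Add(Z, Add(6, -6)), Rational(1, 2)) = Pow(Add(Z, 0), Rational(1, 2)) = Pow(Z, Rational(1, 2)))
Function('v')(k, f) = f (Function('v')(k, f) = Add(f, 0) = f)
Add(Function('S')(12), Mul(-63, Function('v')(-5, Function('y')(4)))) = Add(Pow(12, Rational(1, 2)), Mul(-63, Add(-4, Mul(-1, 4)))) = Add(Mul(2, Pow(3, Rational(1, 2))), Mul(-63, Add(-4, -4))) = Add(Mul(2, Pow(3, Rational(1, 2))), Mul(-63, -8)) = Add(Mul(2, Pow(3, Rational(1, 2))), 504) = Add(504, Mul(2, Pow(3, Rational(1, 2))))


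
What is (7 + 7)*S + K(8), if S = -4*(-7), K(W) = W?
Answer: 400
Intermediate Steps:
S = 28
(7 + 7)*S + K(8) = (7 + 7)*28 + 8 = 14*28 + 8 = 392 + 8 = 400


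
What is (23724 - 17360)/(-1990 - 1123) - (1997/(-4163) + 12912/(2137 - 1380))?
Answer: -182681458075/9810280183 ≈ -18.621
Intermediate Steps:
(23724 - 17360)/(-1990 - 1123) - (1997/(-4163) + 12912/(2137 - 1380)) = 6364/(-3113) - (1997*(-1/4163) + 12912/757) = 6364*(-1/3113) - (-1997/4163 + 12912*(1/757)) = -6364/3113 - (-1997/4163 + 12912/757) = -6364/3113 - 1*52240927/3151391 = -6364/3113 - 52240927/3151391 = -182681458075/9810280183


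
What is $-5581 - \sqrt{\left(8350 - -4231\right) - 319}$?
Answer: $-5581 - \sqrt{12262} \approx -5691.7$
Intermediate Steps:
$-5581 - \sqrt{\left(8350 - -4231\right) - 319} = -5581 - \sqrt{\left(8350 + 4231\right) - 319} = -5581 - \sqrt{12581 - 319} = -5581 - \sqrt{12262}$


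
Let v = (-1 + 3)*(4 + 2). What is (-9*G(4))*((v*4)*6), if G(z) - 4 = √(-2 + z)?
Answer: -10368 - 2592*√2 ≈ -14034.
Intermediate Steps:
G(z) = 4 + √(-2 + z)
v = 12 (v = 2*6 = 12)
(-9*G(4))*((v*4)*6) = (-9*(4 + √(-2 + 4)))*((12*4)*6) = (-9*(4 + √2))*(48*6) = (-36 - 9*√2)*288 = -10368 - 2592*√2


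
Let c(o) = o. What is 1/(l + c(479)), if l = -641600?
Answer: -1/641121 ≈ -1.5598e-6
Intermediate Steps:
1/(l + c(479)) = 1/(-641600 + 479) = 1/(-641121) = -1/641121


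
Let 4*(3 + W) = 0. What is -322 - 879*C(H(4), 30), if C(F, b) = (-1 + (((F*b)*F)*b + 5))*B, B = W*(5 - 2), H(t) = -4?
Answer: 113949722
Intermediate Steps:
W = -3 (W = -3 + (1/4)*0 = -3 + 0 = -3)
B = -9 (B = -3*(5 - 2) = -3*3 = -9)
C(F, b) = -36 - 9*F**2*b**2 (C(F, b) = (-1 + (((F*b)*F)*b + 5))*(-9) = (-1 + ((b*F**2)*b + 5))*(-9) = (-1 + (F**2*b**2 + 5))*(-9) = (-1 + (5 + F**2*b**2))*(-9) = (4 + F**2*b**2)*(-9) = -36 - 9*F**2*b**2)
-322 - 879*C(H(4), 30) = -322 - 879*(-36 - 9*(-4)**2*30**2) = -322 - 879*(-36 - 9*16*900) = -322 - 879*(-36 - 129600) = -322 - 879*(-129636) = -322 + 113950044 = 113949722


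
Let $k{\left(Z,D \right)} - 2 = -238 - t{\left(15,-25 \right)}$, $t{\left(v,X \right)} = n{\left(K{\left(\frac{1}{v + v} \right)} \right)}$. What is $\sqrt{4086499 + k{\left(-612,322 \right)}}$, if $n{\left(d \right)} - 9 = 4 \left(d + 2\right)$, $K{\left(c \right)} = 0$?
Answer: $\sqrt{4086246} \approx 2021.4$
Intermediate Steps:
$n{\left(d \right)} = 17 + 4 d$ ($n{\left(d \right)} = 9 + 4 \left(d + 2\right) = 9 + 4 \left(2 + d\right) = 9 + \left(8 + 4 d\right) = 17 + 4 d$)
$t{\left(v,X \right)} = 17$ ($t{\left(v,X \right)} = 17 + 4 \cdot 0 = 17 + 0 = 17$)
$k{\left(Z,D \right)} = -253$ ($k{\left(Z,D \right)} = 2 - 255 = -253$)
$\sqrt{4086499 + k{\left(-612,322 \right)}} = \sqrt{4086499 - 253} = \sqrt{4086246}$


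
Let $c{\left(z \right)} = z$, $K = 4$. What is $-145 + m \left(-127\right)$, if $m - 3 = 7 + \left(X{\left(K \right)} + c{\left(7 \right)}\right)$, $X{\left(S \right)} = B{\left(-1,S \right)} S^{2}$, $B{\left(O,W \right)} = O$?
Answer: $-272$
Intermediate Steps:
$X{\left(S \right)} = - S^{2}$
$m = 1$ ($m = 3 + \left(7 + \left(- 4^{2} + 7\right)\right) = 3 + \left(7 + \left(\left(-1\right) 16 + 7\right)\right) = 3 + \left(7 + \left(-16 + 7\right)\right) = 3 + \left(7 - 9\right) = 3 - 2 = 1$)
$-145 + m \left(-127\right) = -145 + 1 \left(-127\right) = -145 - 127 = -272$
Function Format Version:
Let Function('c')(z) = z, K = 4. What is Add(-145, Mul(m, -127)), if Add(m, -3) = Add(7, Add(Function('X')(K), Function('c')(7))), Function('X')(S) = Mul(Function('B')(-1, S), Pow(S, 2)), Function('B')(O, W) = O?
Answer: -272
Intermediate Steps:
Function('X')(S) = Mul(-1, Pow(S, 2))
m = 1 (m = Add(3, Add(7, Add(Mul(-1, Pow(4, 2)), 7))) = Add(3, Add(7, Add(Mul(-1, 16), 7))) = Add(3, Add(7, Add(-16, 7))) = Add(3, Add(7, -9)) = Add(3, -2) = 1)
Add(-145, Mul(m, -127)) = Add(-145, Mul(1, -127)) = Add(-145, -127) = -272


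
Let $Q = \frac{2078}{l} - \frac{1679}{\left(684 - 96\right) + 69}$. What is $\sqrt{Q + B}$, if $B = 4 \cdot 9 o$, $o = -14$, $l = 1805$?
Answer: $\frac{7 i \sqrt{837785}}{285} \approx 22.481 i$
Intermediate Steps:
$B = -504$ ($B = 4 \cdot 9 \left(-14\right) = 36 \left(-14\right) = -504$)
$Q = - \frac{22813}{16245}$ ($Q = \frac{2078}{1805} - \frac{1679}{\left(684 - 96\right) + 69} = 2078 \cdot \frac{1}{1805} - \frac{1679}{588 + 69} = \frac{2078}{1805} - \frac{1679}{657} = \frac{2078}{1805} - \frac{23}{9} = - \frac{22813}{16245} \approx -1.4043$)
$\sqrt{Q + B} = \sqrt{- \frac{22813}{16245} - 504} = \sqrt{- \frac{8210293}{16245}} = \frac{7 i \sqrt{837785}}{285}$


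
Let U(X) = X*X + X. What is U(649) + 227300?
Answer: 649150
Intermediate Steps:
U(X) = X + X² (U(X) = X² + X = X + X²)
U(649) + 227300 = 649*(1 + 649) + 227300 = 649*650 + 227300 = 421850 + 227300 = 649150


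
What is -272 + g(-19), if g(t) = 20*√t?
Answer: -272 + 20*I*√19 ≈ -272.0 + 87.178*I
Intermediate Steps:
-272 + g(-19) = -272 + 20*√(-19) = -272 + 20*(I*√19) = -272 + 20*I*√19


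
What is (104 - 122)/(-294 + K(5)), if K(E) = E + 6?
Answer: 18/283 ≈ 0.063604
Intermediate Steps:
K(E) = 6 + E
(104 - 122)/(-294 + K(5)) = (104 - 122)/(-294 + (6 + 5)) = -18/(-294 + 11) = -18/(-283) = -18*(-1/283) = 18/283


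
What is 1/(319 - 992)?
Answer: -1/673 ≈ -0.0014859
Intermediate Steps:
1/(319 - 992) = 1/(-673) = -1/673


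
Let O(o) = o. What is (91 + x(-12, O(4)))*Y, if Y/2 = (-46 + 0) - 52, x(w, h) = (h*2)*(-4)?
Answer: -11564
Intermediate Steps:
x(w, h) = -8*h (x(w, h) = (2*h)*(-4) = -8*h)
Y = -196 (Y = 2*((-46 + 0) - 52) = 2*(-46 - 52) = 2*(-98) = -196)
(91 + x(-12, O(4)))*Y = (91 - 8*4)*(-196) = (91 - 32)*(-196) = 59*(-196) = -11564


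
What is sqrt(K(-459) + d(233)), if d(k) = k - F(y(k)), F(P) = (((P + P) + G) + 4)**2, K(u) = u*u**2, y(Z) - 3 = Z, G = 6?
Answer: I*sqrt(96934670) ≈ 9845.5*I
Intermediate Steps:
y(Z) = 3 + Z
K(u) = u**3
F(P) = (10 + 2*P)**2 (F(P) = (((P + P) + 6) + 4)**2 = ((2*P + 6) + 4)**2 = ((6 + 2*P) + 4)**2 = (10 + 2*P)**2)
d(k) = k - 4*(8 + k)**2 (d(k) = k - 4*(5 + (3 + k))**2 = k - 4*(8 + k)**2)
sqrt(K(-459) + d(233)) = sqrt((-459)**3 + (233 - 4*(8 + 233)**2)) = sqrt(-96702579 + (233 - 4*241**2)) = sqrt(-96702579 + (233 - 4*58081)) = sqrt(-96702579 + (233 - 232324)) = sqrt(-96702579 - 232091) = sqrt(-96934670) = I*sqrt(96934670)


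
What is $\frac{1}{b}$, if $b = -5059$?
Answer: $- \frac{1}{5059} \approx -0.00019767$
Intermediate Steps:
$\frac{1}{b} = \frac{1}{-5059} = - \frac{1}{5059}$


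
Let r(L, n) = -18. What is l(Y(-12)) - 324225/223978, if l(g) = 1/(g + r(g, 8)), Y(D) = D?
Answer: -2487682/1679835 ≈ -1.4809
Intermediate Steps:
l(g) = 1/(-18 + g) (l(g) = 1/(g - 18) = 1/(-18 + g))
l(Y(-12)) - 324225/223978 = 1/(-18 - 12) - 324225/223978 = 1/(-30) - 324225/223978 = -1/30 - 1*324225/223978 = -1/30 - 324225/223978 = -2487682/1679835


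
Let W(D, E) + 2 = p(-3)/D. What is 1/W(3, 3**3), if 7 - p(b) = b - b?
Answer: 3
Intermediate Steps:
p(b) = 7 (p(b) = 7 - (b - b) = 7 - 1*0 = 7 + 0 = 7)
W(D, E) = -2 + 7/D
1/W(3, 3**3) = 1/(-2 + 7/3) = 1/(1/3) = 3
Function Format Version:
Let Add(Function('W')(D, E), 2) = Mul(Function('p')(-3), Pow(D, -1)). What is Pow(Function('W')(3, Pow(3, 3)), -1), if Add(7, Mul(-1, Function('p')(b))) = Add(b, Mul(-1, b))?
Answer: 3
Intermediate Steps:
Function('p')(b) = 7 (Function('p')(b) = Add(7, Mul(-1, Add(b, Mul(-1, b)))) = Add(7, Mul(-1, 0)) = Add(7, 0) = 7)
Function('W')(D, E) = Add(-2, Mul(7, Pow(D, -1)))
Pow(Function('W')(3, Pow(3, 3)), -1) = Pow(Add(-2, Mul(7, Pow(3, -1))), -1) = Pow(Add(-2, Mul(7, Rational(1, 3))), -1) = Pow(Add(-2, Rational(7, 3)), -1) = Pow(Rational(1, 3), -1) = 3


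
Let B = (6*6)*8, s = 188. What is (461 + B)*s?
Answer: 140812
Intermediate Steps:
B = 288 (B = 36*8 = 288)
(461 + B)*s = (461 + 288)*188 = 749*188 = 140812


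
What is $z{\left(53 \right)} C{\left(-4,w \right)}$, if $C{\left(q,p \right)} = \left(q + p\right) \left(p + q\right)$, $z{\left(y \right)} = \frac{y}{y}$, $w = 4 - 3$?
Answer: $9$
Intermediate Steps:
$w = 1$
$z{\left(y \right)} = 1$
$C{\left(q,p \right)} = \left(p + q\right)^{2}$ ($C{\left(q,p \right)} = \left(p + q\right) \left(p + q\right) = \left(p + q\right)^{2}$)
$z{\left(53 \right)} C{\left(-4,w \right)} = 1 \left(1 - 4\right)^{2} = 1 \left(-3\right)^{2} = 1 \cdot 9 = 9$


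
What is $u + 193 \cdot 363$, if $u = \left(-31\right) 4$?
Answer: $69935$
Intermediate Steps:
$u = -124$
$u + 193 \cdot 363 = -124 + 193 \cdot 363 = -124 + 70059 = 69935$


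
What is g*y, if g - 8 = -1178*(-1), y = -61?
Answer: -72346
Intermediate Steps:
g = 1186 (g = 8 - 1178*(-1) = 8 + 1178 = 1186)
g*y = 1186*(-61) = -72346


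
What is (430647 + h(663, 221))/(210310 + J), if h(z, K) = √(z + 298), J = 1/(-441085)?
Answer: 189965605630/92764586349 ≈ 2.0478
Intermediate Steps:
J = -1/441085 ≈ -2.2671e-6
h(z, K) = √(298 + z)
(430647 + h(663, 221))/(210310 + J) = (430647 + √(298 + 663))/(210310 - 1/441085) = (430647 + √961)/(92764586349/441085) = (430647 + 31)*(441085/92764586349) = 430678*(441085/92764586349) = 189965605630/92764586349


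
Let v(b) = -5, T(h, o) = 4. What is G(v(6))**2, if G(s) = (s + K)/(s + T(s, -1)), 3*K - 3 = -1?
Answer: 169/9 ≈ 18.778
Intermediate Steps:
K = 2/3 (K = 1 + (1/3)*(-1) = 1 - 1/3 = 2/3 ≈ 0.66667)
G(s) = (2/3 + s)/(4 + s) (G(s) = (s + 2/3)/(s + 4) = (2/3 + s)/(4 + s))
G(v(6))**2 = ((2/3 - 5)/(4 - 5))**2 = (-13/3/(-1))**2 = (-1*(-13/3))**2 = (13/3)**2 = 169/9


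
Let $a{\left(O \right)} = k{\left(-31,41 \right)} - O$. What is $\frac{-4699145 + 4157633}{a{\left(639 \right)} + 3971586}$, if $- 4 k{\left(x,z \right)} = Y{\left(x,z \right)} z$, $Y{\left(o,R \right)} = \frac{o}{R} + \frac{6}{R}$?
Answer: $- \frac{2166048}{15883813} \approx -0.13637$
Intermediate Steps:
$Y{\left(o,R \right)} = \frac{6}{R} + \frac{o}{R}$
$k{\left(x,z \right)} = - \frac{3}{2} - \frac{x}{4}$ ($k{\left(x,z \right)} = - \frac{\frac{6 + x}{z} z}{4} = - \frac{6 + x}{4} = - \frac{3}{2} - \frac{x}{4}$)
$a{\left(O \right)} = \frac{25}{4} - O$ ($a{\left(O \right)} = \left(- \frac{3}{2} - - \frac{31}{4}\right) - O = \left(- \frac{3}{2} + \frac{31}{4}\right) - O = \frac{25}{4} - O$)
$\frac{-4699145 + 4157633}{a{\left(639 \right)} + 3971586} = \frac{-4699145 + 4157633}{\left(\frac{25}{4} - 639\right) + 3971586} = - \frac{541512}{\left(\frac{25}{4} - 639\right) + 3971586} = - \frac{541512}{- \frac{2531}{4} + 3971586} = - \frac{541512}{\frac{15883813}{4}} = \left(-541512\right) \frac{4}{15883813} = - \frac{2166048}{15883813}$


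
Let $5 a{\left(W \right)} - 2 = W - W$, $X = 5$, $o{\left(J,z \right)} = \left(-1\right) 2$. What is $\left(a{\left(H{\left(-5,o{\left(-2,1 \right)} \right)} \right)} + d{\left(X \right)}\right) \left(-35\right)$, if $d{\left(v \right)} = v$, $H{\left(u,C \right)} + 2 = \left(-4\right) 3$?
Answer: $-189$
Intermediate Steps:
$o{\left(J,z \right)} = -2$
$H{\left(u,C \right)} = -14$ ($H{\left(u,C \right)} = -2 - 12 = -14$)
$a{\left(W \right)} = \frac{2}{5}$ ($a{\left(W \right)} = \frac{2}{5} + \frac{W - W}{5} = \frac{2}{5} + \frac{1}{5} \cdot 0 = \frac{2}{5} + 0 = \frac{2}{5}$)
$\left(a{\left(H{\left(-5,o{\left(-2,1 \right)} \right)} \right)} + d{\left(X \right)}\right) \left(-35\right) = \left(\frac{2}{5} + 5\right) \left(-35\right) = \frac{27}{5} \left(-35\right) = -189$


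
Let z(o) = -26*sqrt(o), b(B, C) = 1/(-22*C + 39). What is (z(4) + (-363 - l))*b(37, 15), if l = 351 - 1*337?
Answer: 143/97 ≈ 1.4742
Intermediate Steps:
b(B, C) = 1/(39 - 22*C)
l = 14 (l = 351 - 337 = 14)
(z(4) + (-363 - l))*b(37, 15) = (-26*sqrt(4) + (-363 - 1*14))*(-1/(-39 + 22*15)) = (-26*2 + (-363 - 14))*(-1/(-39 + 330)) = (-52 - 377)*(-1/291) = -(-429)/291 = -429*(-1/291) = 143/97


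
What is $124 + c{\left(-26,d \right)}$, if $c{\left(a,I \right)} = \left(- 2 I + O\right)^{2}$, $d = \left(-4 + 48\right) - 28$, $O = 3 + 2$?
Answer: $853$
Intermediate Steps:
$O = 5$
$d = 16$ ($d = 44 - 28 = 16$)
$c{\left(a,I \right)} = \left(5 - 2 I\right)^{2}$ ($c{\left(a,I \right)} = \left(- 2 I + 5\right)^{2} = \left(5 - 2 I\right)^{2}$)
$124 + c{\left(-26,d \right)} = 124 + \left(-5 + 2 \cdot 16\right)^{2} = 124 + \left(-5 + 32\right)^{2} = 124 + 27^{2} = 124 + 729 = 853$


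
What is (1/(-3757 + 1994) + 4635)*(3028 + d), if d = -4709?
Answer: -335031664/43 ≈ -7.7914e+6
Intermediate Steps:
(1/(-3757 + 1994) + 4635)*(3028 + d) = (1/(-3757 + 1994) + 4635)*(3028 - 4709) = (1/(-1763) + 4635)*(-1681) = (-1/1763 + 4635)*(-1681) = (8171504/1763)*(-1681) = -335031664/43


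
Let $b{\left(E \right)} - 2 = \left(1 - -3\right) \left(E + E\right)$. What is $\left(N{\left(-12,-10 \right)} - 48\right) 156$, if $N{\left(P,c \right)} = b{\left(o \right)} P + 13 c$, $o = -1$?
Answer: $-16536$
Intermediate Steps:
$b{\left(E \right)} = 2 + 8 E$ ($b{\left(E \right)} = 2 + \left(1 - -3\right) \left(E + E\right) = 2 + \left(1 + 3\right) 2 E = 2 + 4 \cdot 2 E = 2 + 8 E$)
$N{\left(P,c \right)} = - 6 P + 13 c$ ($N{\left(P,c \right)} = \left(2 + 8 \left(-1\right)\right) P + 13 c = \left(2 - 8\right) P + 13 c = - 6 P + 13 c$)
$\left(N{\left(-12,-10 \right)} - 48\right) 156 = \left(\left(\left(-6\right) \left(-12\right) + 13 \left(-10\right)\right) - 48\right) 156 = \left(\left(72 - 130\right) - 48\right) 156 = \left(-58 - 48\right) 156 = \left(-106\right) 156 = -16536$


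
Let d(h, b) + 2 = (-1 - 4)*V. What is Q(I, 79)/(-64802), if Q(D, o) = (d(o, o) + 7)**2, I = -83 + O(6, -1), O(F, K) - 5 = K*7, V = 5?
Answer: -200/32401 ≈ -0.0061726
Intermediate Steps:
d(h, b) = -27 (d(h, b) = -2 + (-1 - 4)*5 = -2 - 5*5 = -2 - 25 = -27)
O(F, K) = 5 + 7*K (O(F, K) = 5 + K*7 = 5 + 7*K)
I = -85 (I = -83 + (5 + 7*(-1)) = -83 + (5 - 7) = -83 - 2 = -85)
Q(D, o) = 400 (Q(D, o) = (-27 + 7)**2 = (-20)**2 = 400)
Q(I, 79)/(-64802) = 400/(-64802) = 400*(-1/64802) = -200/32401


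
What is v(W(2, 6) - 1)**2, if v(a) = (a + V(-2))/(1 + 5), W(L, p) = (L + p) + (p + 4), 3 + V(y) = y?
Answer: 4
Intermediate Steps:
V(y) = -3 + y
W(L, p) = 4 + L + 2*p (W(L, p) = (L + p) + (4 + p) = 4 + L + 2*p)
v(a) = -5/6 + a/6 (v(a) = (a + (-3 - 2))/(1 + 5) = (a - 5)/6 = (-5 + a)*(1/6) = -5/6 + a/6)
v(W(2, 6) - 1)**2 = (-5/6 + ((4 + 2 + 2*6) - 1)/6)**2 = (-5/6 + ((4 + 2 + 12) - 1)/6)**2 = (-5/6 + (18 - 1)/6)**2 = (-5/6 + (1/6)*17)**2 = (-5/6 + 17/6)**2 = 2**2 = 4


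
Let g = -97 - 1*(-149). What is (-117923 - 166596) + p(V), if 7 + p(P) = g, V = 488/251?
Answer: -284474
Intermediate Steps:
V = 488/251 (V = 488*(1/251) = 488/251 ≈ 1.9442)
g = 52 (g = -97 + 149 = 52)
p(P) = 45 (p(P) = -7 + 52 = 45)
(-117923 - 166596) + p(V) = (-117923 - 166596) + 45 = -284519 + 45 = -284474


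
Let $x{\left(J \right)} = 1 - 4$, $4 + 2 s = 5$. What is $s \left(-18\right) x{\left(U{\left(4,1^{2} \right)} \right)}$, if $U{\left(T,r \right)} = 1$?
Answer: $27$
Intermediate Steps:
$s = \frac{1}{2}$ ($s = -2 + \frac{1}{2} \cdot 5 = -2 + \frac{5}{2} = \frac{1}{2} \approx 0.5$)
$x{\left(J \right)} = -3$ ($x{\left(J \right)} = 1 - 4 = -3$)
$s \left(-18\right) x{\left(U{\left(4,1^{2} \right)} \right)} = \frac{1}{2} \left(-18\right) \left(-3\right) = \left(-9\right) \left(-3\right) = 27$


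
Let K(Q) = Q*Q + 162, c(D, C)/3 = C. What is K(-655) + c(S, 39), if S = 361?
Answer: 429304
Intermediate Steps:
c(D, C) = 3*C
K(Q) = 162 + Q**2 (K(Q) = Q**2 + 162 = 162 + Q**2)
K(-655) + c(S, 39) = (162 + (-655)**2) + 3*39 = (162 + 429025) + 117 = 429187 + 117 = 429304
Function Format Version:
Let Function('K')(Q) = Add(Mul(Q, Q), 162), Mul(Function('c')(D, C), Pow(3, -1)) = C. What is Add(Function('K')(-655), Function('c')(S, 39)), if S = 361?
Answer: 429304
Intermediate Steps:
Function('c')(D, C) = Mul(3, C)
Function('K')(Q) = Add(162, Pow(Q, 2)) (Function('K')(Q) = Add(Pow(Q, 2), 162) = Add(162, Pow(Q, 2)))
Add(Function('K')(-655), Function('c')(S, 39)) = Add(Add(162, Pow(-655, 2)), Mul(3, 39)) = Add(Add(162, 429025), 117) = Add(429187, 117) = 429304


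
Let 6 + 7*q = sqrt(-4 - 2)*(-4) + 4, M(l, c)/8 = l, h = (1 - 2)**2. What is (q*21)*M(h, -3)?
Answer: -48 - 96*I*sqrt(6) ≈ -48.0 - 235.15*I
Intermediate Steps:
h = 1 (h = (-1)**2 = 1)
M(l, c) = 8*l
q = -2/7 - 4*I*sqrt(6)/7 (q = -6/7 + (sqrt(-4 - 2)*(-4) + 4)/7 = -6/7 + (sqrt(-6)*(-4) + 4)/7 = -6/7 + ((I*sqrt(6))*(-4) + 4)/7 = -6/7 + (-4*I*sqrt(6) + 4)/7 = -6/7 + (4 - 4*I*sqrt(6))/7 = -6/7 + (4/7 - 4*I*sqrt(6)/7) = -2/7 - 4*I*sqrt(6)/7 ≈ -0.28571 - 1.3997*I)
(q*21)*M(h, -3) = ((-2/7 - 4*I*sqrt(6)/7)*21)*(8*1) = (-6 - 12*I*sqrt(6))*8 = -48 - 96*I*sqrt(6)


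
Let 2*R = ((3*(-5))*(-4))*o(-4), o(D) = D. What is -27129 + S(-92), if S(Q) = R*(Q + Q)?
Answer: -5049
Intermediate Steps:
R = -120 (R = (((3*(-5))*(-4))*(-4))/2 = (-15*(-4)*(-4))/2 = (60*(-4))/2 = (1/2)*(-240) = -120)
S(Q) = -240*Q (S(Q) = -120*(Q + Q) = -240*Q)
-27129 + S(-92) = -27129 - 240*(-92) = -27129 + 22080 = -5049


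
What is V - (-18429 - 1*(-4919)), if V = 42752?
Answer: 56262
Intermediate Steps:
V - (-18429 - 1*(-4919)) = 42752 - (-18429 - 1*(-4919)) = 42752 - (-18429 + 4919) = 42752 - 1*(-13510) = 42752 + 13510 = 56262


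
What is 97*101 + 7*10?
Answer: 9867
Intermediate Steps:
97*101 + 7*10 = 9797 + 70 = 9867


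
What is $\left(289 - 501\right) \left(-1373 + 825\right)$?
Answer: $116176$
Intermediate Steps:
$\left(289 - 501\right) \left(-1373 + 825\right) = \left(289 - 501\right) \left(-548\right) = \left(-212\right) \left(-548\right) = 116176$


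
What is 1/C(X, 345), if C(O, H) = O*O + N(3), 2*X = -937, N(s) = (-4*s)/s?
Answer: 4/877953 ≈ 4.5561e-6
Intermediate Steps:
N(s) = -4
X = -937/2 (X = (½)*(-937) = -937/2 ≈ -468.50)
C(O, H) = -4 + O² (C(O, H) = O*O - 4 = O² - 4 = -4 + O²)
1/C(X, 345) = 1/(-4 + (-937/2)²) = 1/(-4 + 877969/4) = 1/(877953/4) = 4/877953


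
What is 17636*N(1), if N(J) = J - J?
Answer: 0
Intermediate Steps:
N(J) = 0
17636*N(1) = 17636*0 = 0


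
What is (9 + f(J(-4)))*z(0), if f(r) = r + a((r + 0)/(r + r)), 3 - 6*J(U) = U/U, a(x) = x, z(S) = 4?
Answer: 118/3 ≈ 39.333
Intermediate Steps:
J(U) = ⅓ (J(U) = ½ - U/(6*U) = ½ - ⅙*1 = ½ - ⅙ = ⅓)
f(r) = ½ + r (f(r) = r + (r + 0)/(r + r) = r + r/((2*r)) = r + r*(1/(2*r)) = r + ½ = ½ + r)
(9 + f(J(-4)))*z(0) = (9 + (½ + ⅓))*4 = (9 + ⅚)*4 = (59/6)*4 = 118/3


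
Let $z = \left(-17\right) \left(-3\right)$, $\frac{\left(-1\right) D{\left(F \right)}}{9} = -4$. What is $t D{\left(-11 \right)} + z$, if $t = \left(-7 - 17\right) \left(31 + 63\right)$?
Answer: $-81165$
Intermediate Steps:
$D{\left(F \right)} = 36$ ($D{\left(F \right)} = \left(-9\right) \left(-4\right) = 36$)
$z = 51$
$t = -2256$ ($t = \left(-24\right) 94 = -2256$)
$t D{\left(-11 \right)} + z = \left(-2256\right) 36 + 51 = -81216 + 51 = -81165$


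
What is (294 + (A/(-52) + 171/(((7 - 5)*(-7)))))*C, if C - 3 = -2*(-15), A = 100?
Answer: 1680855/182 ≈ 9235.5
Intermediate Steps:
C = 33 (C = 3 - 2*(-15) = 3 + 30 = 33)
(294 + (A/(-52) + 171/(((7 - 5)*(-7)))))*C = (294 + (100/(-52) + 171/(((7 - 5)*(-7)))))*33 = (294 + (100*(-1/52) + 171/((2*(-7)))))*33 = (294 + (-25/13 + 171/(-14)))*33 = (294 + (-25/13 + 171*(-1/14)))*33 = (294 + (-25/13 - 171/14))*33 = (294 - 2573/182)*33 = (50935/182)*33 = 1680855/182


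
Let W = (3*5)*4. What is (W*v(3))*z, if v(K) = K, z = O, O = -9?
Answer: -1620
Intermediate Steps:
z = -9
W = 60 (W = 15*4 = 60)
(W*v(3))*z = (60*3)*(-9) = 180*(-9) = -1620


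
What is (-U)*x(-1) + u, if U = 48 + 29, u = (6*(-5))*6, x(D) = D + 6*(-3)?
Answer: 1283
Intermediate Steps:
x(D) = -18 + D (x(D) = D - 18 = -18 + D)
u = -180 (u = -30*6 = -180)
U = 77
(-U)*x(-1) + u = (-1*77)*(-18 - 1) - 180 = -77*(-19) - 180 = 1463 - 180 = 1283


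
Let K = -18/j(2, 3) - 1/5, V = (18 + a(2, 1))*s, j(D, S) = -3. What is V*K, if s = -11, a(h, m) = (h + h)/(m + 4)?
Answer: -29986/25 ≈ -1199.4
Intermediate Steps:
a(h, m) = 2*h/(4 + m) (a(h, m) = (2*h)/(4 + m) = 2*h/(4 + m))
V = -1034/5 (V = (18 + 2*2/(4 + 1))*(-11) = (18 + 2*2/5)*(-11) = (18 + 2*2*(⅕))*(-11) = (18 + ⅘)*(-11) = (94/5)*(-11) = -1034/5 ≈ -206.80)
K = 29/5 (K = -18/(-3) - 1/5 = -18*(-⅓) - 1*⅕ = 6 - ⅕ = 29/5 ≈ 5.8000)
V*K = -1034/5*29/5 = -29986/25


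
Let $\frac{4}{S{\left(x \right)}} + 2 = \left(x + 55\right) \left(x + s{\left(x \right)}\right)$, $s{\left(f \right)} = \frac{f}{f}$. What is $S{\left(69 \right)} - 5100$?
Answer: $- \frac{22128898}{4339} \approx -5100.0$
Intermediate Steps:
$s{\left(f \right)} = 1$
$S{\left(x \right)} = \frac{4}{-2 + \left(1 + x\right) \left(55 + x\right)}$ ($S{\left(x \right)} = \frac{4}{-2 + \left(x + 55\right) \left(x + 1\right)} = \frac{4}{-2 + \left(55 + x\right) \left(1 + x\right)} = \frac{4}{-2 + \left(1 + x\right) \left(55 + x\right)}$)
$S{\left(69 \right)} - 5100 = \frac{4}{53 + 69^{2} + 56 \cdot 69} - 5100 = \frac{4}{53 + 4761 + 3864} - 5100 = \frac{4}{8678} - 5100 = 4 \cdot \frac{1}{8678} - 5100 = \frac{2}{4339} - 5100 = - \frac{22128898}{4339}$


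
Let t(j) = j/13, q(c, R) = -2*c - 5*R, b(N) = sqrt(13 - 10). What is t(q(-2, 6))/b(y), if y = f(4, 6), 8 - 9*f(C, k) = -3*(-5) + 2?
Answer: -2*sqrt(3)/3 ≈ -1.1547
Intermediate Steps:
f(C, k) = -1 (f(C, k) = 8/9 - (-3*(-5) + 2)/9 = 8/9 - (15 + 2)/9 = 8/9 - 1/9*17 = 8/9 - 17/9 = -1)
y = -1
b(N) = sqrt(3)
q(c, R) = -5*R - 2*c
t(j) = j/13 (t(j) = j*(1/13) = j/13)
t(q(-2, 6))/b(y) = ((-5*6 - 2*(-2))/13)/(sqrt(3)) = ((-30 + 4)/13)*(sqrt(3)/3) = ((1/13)*(-26))*(sqrt(3)/3) = -2*sqrt(3)/3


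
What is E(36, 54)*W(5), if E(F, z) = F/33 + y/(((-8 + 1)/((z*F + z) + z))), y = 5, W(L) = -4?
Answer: 451104/77 ≈ 5858.5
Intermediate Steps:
E(F, z) = -10*z/7 + F/33 - 5*F*z/7 (E(F, z) = F/33 + 5/(((-8 + 1)/((z*F + z) + z))) = F*(1/33) + 5/((-7/((F*z + z) + z))) = F/33 + 5/((-7/((z + F*z) + z))) = F/33 + 5/((-7/(2*z + F*z))) = F/33 + 5*(-2*z/7 - F*z/7) = F/33 + (-10*z/7 - 5*F*z/7) = -10*z/7 + F/33 - 5*F*z/7)
E(36, 54)*W(5) = (-10/7*54 + (1/33)*36 - 5/7*36*54)*(-4) = (-540/7 + 12/11 - 9720/7)*(-4) = -112776/77*(-4) = 451104/77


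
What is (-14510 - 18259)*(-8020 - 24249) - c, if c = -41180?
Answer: 1057464041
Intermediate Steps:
(-14510 - 18259)*(-8020 - 24249) - c = (-14510 - 18259)*(-8020 - 24249) - 1*(-41180) = -32769*(-32269) + 41180 = 1057422861 + 41180 = 1057464041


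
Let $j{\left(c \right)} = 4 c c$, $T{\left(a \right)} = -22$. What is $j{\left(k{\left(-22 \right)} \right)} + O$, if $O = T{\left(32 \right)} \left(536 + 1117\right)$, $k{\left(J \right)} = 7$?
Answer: $-36170$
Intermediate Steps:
$j{\left(c \right)} = 4 c^{2}$
$O = -36366$ ($O = - 22 \left(536 + 1117\right) = \left(-22\right) 1653 = -36366$)
$j{\left(k{\left(-22 \right)} \right)} + O = 4 \cdot 7^{2} - 36366 = 4 \cdot 49 - 36366 = 196 - 36366 = -36170$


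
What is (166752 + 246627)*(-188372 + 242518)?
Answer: 22382819334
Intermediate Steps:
(166752 + 246627)*(-188372 + 242518) = 413379*54146 = 22382819334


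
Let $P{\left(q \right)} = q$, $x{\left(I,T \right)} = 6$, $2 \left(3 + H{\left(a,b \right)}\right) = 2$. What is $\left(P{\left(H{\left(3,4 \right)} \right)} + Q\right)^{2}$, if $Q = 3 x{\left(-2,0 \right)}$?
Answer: $256$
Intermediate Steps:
$H{\left(a,b \right)} = -2$ ($H{\left(a,b \right)} = -3 + \frac{1}{2} \cdot 2 = -3 + 1 = -2$)
$Q = 18$ ($Q = 3 \cdot 6 = 18$)
$\left(P{\left(H{\left(3,4 \right)} \right)} + Q\right)^{2} = \left(-2 + 18\right)^{2} = 16^{2} = 256$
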